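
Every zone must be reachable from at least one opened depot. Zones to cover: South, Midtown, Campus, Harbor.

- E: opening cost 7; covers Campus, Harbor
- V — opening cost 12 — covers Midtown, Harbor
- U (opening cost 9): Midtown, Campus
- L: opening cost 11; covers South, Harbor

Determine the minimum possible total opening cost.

20

The greedy cost-per-new-zone heuristic would pick E, U, and L for 27, but a cheaper cover exists.
Choose U and L: together they cover South, Midtown, Campus, Harbor — every zone.
Total opening cost: 9 + 11 = 20.
No cover costs less than 20.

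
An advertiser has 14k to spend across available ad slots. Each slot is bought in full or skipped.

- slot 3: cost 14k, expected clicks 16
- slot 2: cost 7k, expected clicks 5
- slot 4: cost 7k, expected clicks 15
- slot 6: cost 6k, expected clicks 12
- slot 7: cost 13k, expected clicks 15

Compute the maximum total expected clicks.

27

Take slot 4 and slot 6: cost 7 + 6 = 13 ≤ 14, expected clicks 15 + 12 = 27.
No other feasible combination does better.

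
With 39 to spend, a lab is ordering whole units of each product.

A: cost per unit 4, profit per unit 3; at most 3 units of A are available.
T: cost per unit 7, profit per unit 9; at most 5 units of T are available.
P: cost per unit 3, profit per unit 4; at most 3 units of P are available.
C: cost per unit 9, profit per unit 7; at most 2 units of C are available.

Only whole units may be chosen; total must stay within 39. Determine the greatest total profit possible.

49

This is a bounded integer knapsack.
5×T and 1×P: cost 38 ≤ 39, profit 5·9 + 1·4 = 49.
4×T and 3×P: cost 37 ≤ 39, profit 4·9 + 3·4 = 48.
Best is 49.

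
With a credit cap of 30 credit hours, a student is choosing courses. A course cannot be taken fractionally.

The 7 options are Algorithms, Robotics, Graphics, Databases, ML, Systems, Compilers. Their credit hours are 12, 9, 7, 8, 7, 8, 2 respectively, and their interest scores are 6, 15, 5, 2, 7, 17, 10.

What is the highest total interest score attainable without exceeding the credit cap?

49

Treat it as a binary knapsack problem.
Robotics + Databases + Systems + Compilers: credit hours 9 + 8 + 8 + 2 = 27 ≤ 30, interest score 15 + 2 + 17 + 10 = 44.
Robotics + Graphics + Systems + Compilers: credit hours 9 + 7 + 8 + 2 = 26 ≤ 30, interest score 15 + 5 + 17 + 10 = 47.
Robotics + ML + Systems + Compilers: credit hours 9 + 7 + 8 + 2 = 26 ≤ 30, interest score 15 + 7 + 17 + 10 = 49.
Best is Robotics, ML, Systems, and Compilers with total interest score 49.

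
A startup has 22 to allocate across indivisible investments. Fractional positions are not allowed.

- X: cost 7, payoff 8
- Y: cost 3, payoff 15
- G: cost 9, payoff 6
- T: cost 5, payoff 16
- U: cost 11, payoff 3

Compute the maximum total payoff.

39

Allowing fractional choices, the relaxed optimum would be about 43.7, but investments are indivisible.
Y + G + T: cost 3 + 9 + 5 = 17 ≤ 22, payoff 15 + 6 + 16 = 37.
X + Y + T: cost 7 + 3 + 5 = 15 ≤ 22, payoff 8 + 15 + 16 = 39.
Best is X, Y, and T with total payoff 39.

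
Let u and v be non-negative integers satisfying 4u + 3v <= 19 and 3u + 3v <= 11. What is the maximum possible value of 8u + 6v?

(u,v)=(3,0): 4·3+3·0=12≤19, 3·3+3·0=9≤11, objective 24.
(u,v)=(2,1): 4·2+3·1=11≤19, 3·2+3·1=9≤11, objective 22.
Maximum is 24 at (u,v)=(3,0).

24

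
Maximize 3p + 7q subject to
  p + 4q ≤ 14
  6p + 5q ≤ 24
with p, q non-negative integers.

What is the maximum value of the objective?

24

(p,q)=(1,3): 1·1+4·3=13≤14, 6·1+5·3=21≤24, objective 24.
(p,q)=(0,3): 1·0+4·3=12≤14, 6·0+5·3=15≤24, objective 21.
(p,q)=(2,2): 1·2+4·2=10≤14, 6·2+5·2=22≤24, objective 20.
No feasible integer point exceeds 24.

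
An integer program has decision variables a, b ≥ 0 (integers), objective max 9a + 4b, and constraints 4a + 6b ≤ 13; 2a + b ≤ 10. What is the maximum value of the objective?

(a,b)=(3,0) is feasible, giving 27.
(a,b)=(2,0) is feasible, giving 18.
No feasible integer point exceeds 27.

27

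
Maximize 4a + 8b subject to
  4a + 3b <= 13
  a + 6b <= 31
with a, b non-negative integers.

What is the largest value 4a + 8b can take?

32

(a,b)=(0,4): 4·0+3·4=12≤13, 1·0+6·4=24≤31, objective 32.
(a,b)=(1,3): 4·1+3·3=13≤13, 1·1+6·3=19≤31, objective 28.
The best lattice point is (0,4), giving 32.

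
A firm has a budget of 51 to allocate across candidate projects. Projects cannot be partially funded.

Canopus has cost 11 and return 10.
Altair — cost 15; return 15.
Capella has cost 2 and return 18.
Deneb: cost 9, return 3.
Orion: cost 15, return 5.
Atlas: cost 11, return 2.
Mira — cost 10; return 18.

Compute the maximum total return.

64

Allowing fractional choices, the relaxed optimum would be about 65.3, but projects are indivisible.
Canopus + Altair + Capella + Deneb + Mira: cost 11 + 15 + 2 + 9 + 10 = 47 ≤ 51, return 10 + 15 + 18 + 3 + 18 = 64.
Canopus + Altair + Capella + Atlas + Mira: cost 11 + 15 + 2 + 11 + 10 = 49 ≤ 51, return 10 + 15 + 18 + 2 + 18 = 63.
Best is Canopus, Altair, Capella, Deneb, and Mira with total return 64.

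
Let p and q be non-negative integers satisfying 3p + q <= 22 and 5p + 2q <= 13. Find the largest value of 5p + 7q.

42

The continuous relaxation peaks at (0, 6.5) with value 45.50; rounding to a feasible lattice point costs some objective.
(p,q)=(0,6): 3·0+1·6=6≤22, 5·0+2·6=12≤13, objective 42.
(p,q)=(0,5): 3·0+1·5=5≤22, 5·0+2·5=10≤13, objective 35.
No feasible integer point exceeds 42.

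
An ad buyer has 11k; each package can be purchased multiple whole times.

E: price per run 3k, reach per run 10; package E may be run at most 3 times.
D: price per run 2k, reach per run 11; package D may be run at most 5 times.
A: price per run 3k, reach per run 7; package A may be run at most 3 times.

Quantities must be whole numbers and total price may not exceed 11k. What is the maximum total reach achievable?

55

This is a bounded integer knapsack.
5×D: price 10 ≤ 11, reach 5·11 = 55.
1×E and 4×D: price 11 ≤ 11, reach 1·10 + 4·11 = 54.
Best is 55.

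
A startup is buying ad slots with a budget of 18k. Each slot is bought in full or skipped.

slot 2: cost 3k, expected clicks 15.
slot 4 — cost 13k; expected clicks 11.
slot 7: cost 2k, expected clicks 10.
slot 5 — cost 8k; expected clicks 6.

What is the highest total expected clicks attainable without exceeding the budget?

Treat it as a binary knapsack problem.
slot 2 + slot 4 + slot 7: cost 3 + 13 + 2 = 18 ≤ 18, expected clicks 15 + 11 + 10 = 36.
slot 2 + slot 4: cost 3 + 13 = 16 ≤ 18, expected clicks 15 + 11 = 26.
slot 2 + slot 7 + slot 5: cost 3 + 2 + 8 = 13 ≤ 18, expected clicks 15 + 10 + 6 = 31.
Best is slot 2, slot 4, and slot 7 with total expected clicks 36.

36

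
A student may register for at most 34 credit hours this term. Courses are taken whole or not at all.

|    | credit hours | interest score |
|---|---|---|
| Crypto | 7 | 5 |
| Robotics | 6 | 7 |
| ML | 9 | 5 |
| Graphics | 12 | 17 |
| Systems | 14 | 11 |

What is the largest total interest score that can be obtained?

35

This is an integer program with binary decision variables.
Allowing fractional choices, the relaxed optimum would be about 36.4, but courses are indivisible.
Crypto + Graphics + Systems: credit hours 7 + 12 + 14 = 33 ≤ 34, interest score 5 + 17 + 11 = 33.
Robotics + Graphics + Systems: credit hours 6 + 12 + 14 = 32 ≤ 34, interest score 7 + 17 + 11 = 35.
Crypto + Robotics + ML + Graphics: credit hours 7 + 6 + 9 + 12 = 34 ≤ 34, interest score 5 + 7 + 5 + 17 = 34.
Best is Robotics, Graphics, and Systems with total interest score 35.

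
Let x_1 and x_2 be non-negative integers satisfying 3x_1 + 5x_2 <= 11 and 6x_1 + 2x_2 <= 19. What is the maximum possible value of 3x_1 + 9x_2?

(x_1,x_2)=(0,2): 3·0+5·2=10≤11, 6·0+2·2=4≤19, objective 18.
(x_1,x_2)=(1,1): 3·1+5·1=8≤11, 6·1+2·1=8≤19, objective 12.
(x_1,x_2)=(0,1): 3·0+5·1=5≤11, 6·0+2·1=2≤19, objective 9.
No feasible integer point exceeds 18.

18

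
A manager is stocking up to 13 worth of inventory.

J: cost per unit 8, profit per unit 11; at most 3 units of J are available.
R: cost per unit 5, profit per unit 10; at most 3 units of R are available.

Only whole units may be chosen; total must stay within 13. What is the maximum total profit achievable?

21

This is a bounded integer knapsack.
Take 1×J and 1×R: cost 13 ≤ 13, profit 1·11 + 1·10 = 21.
No other integer combination yields more.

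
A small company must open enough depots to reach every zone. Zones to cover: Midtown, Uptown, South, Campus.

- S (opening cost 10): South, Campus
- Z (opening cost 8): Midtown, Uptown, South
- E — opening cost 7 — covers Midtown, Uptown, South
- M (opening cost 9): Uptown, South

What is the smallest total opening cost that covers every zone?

17

This is a weighted set-cover instance.
Choose S and E: together they cover Midtown, Uptown, South, Campus — every zone.
Total opening cost: 10 + 7 = 17.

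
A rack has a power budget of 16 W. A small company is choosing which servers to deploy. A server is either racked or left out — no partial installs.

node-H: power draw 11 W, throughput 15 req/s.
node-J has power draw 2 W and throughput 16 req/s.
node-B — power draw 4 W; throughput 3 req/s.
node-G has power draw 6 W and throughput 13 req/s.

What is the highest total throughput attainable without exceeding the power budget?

32

Take node-J, node-B, and node-G: power draw 2 + 4 + 6 = 12 ≤ 16, throughput 16 + 3 + 13 = 32.
No other feasible combination does better.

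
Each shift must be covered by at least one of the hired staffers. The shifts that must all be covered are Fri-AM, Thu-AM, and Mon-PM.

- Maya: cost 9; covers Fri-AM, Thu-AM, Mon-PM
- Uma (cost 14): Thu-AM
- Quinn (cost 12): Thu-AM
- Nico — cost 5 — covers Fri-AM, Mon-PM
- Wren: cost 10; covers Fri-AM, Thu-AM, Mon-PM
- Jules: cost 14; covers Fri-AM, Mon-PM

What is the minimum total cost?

9

The greedy cost-per-new-shift heuristic would pick Nico and Maya for 14, but a cheaper cover exists.
Maya alone covers Fri-AM, Thu-AM, Mon-PM — every shift.
Total cost: 9.
No cover costs less than 9.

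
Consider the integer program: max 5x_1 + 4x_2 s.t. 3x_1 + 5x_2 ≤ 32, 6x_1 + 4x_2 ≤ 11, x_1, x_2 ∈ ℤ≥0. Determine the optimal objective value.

(x_1,x_2)=(1,1) is feasible, giving 9.
(x_1,x_2)=(0,2) is feasible, giving 8.
(x_1,x_2)=(1,0) is feasible, giving 5.
No feasible integer point exceeds 9.

9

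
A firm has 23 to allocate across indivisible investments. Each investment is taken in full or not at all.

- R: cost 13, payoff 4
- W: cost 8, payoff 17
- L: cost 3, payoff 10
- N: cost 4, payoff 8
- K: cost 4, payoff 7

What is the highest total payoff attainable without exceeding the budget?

Take W, L, N, and K: cost 8 + 3 + 4 + 4 = 19 ≤ 23, payoff 17 + 10 + 8 + 7 = 42.
No other feasible combination does better.

42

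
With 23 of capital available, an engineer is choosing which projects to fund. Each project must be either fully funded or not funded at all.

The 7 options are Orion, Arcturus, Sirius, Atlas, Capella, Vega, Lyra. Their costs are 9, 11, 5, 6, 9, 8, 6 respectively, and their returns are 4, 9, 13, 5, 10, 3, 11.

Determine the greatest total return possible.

This is an integer program with binary decision variables.
Take Sirius, Capella, and Lyra: cost 5 + 9 + 6 = 20 ≤ 23, return 13 + 10 + 11 = 34.
No other feasible combination does better.

34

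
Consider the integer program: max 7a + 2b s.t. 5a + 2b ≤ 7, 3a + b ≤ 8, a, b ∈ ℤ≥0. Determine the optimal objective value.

9

(a,b)=(1,1): 5·1+2·1=7≤7, 3·1+1·1=4≤8, objective 9.
(a,b)=(1,0): 5·1+2·0=5≤7, 3·1+1·0=3≤8, objective 7.
(a,b)=(0,2): 5·0+2·2=4≤7, 3·0+1·2=2≤8, objective 4.
The best lattice point is (1,1), giving 9.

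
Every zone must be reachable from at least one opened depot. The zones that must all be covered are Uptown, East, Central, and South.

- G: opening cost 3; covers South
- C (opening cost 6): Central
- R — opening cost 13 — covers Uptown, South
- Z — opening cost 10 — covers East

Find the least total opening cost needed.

The greedy cost-per-new-zone heuristic would pick G, C, Z, and R for 32, but a cheaper cover exists.
Choose C, R, and Z: together they cover Uptown, East, Central, South — every zone.
Total opening cost: 6 + 13 + 10 = 29.
No cover costs less than 29.

29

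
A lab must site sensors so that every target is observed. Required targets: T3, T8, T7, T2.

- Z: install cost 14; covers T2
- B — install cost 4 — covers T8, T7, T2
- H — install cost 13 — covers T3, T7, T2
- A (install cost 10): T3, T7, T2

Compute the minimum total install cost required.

This is an integer covering problem.
Choose B and A: together they cover T3, T8, T7, T2 — every target.
Total install cost: 4 + 10 = 14.
No cover costs less than 14.

14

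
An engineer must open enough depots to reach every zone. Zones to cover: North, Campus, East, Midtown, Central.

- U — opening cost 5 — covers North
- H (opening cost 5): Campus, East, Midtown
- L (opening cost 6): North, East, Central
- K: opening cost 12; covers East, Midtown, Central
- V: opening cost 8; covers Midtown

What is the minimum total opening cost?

11

This is a weighted set-cover instance.
Choose H and L: together they cover North, Campus, East, Midtown, Central — every zone.
Total opening cost: 5 + 6 = 11.
No cover costs less than 11.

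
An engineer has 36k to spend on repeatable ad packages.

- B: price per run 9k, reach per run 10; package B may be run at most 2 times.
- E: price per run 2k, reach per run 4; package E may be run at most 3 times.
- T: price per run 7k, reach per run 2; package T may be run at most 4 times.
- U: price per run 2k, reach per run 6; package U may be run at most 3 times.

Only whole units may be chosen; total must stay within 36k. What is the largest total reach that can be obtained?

U has the best ratio (6/2); taking only U gives at most 3×6 = 18 (stopped by the supply cap of 3).
Mixing does better — 2×B, 3×E, and 3×U: price 30 ≤ 36, reach 2·10 + 3·4 + 3·6 = 50.

50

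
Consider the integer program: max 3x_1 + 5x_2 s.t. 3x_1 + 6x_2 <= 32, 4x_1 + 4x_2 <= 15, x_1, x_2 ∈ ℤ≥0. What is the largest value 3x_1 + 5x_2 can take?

15

(x_1,x_2)=(0,3): 3·0+6·3=18≤32, 4·0+4·3=12≤15, objective 15.
(x_1,x_2)=(1,2): 3·1+6·2=15≤32, 4·1+4·2=12≤15, objective 13.
(x_1,x_2)=(0,2): 3·0+6·2=12≤32, 4·0+4·2=8≤15, objective 10.
No feasible integer point exceeds 15.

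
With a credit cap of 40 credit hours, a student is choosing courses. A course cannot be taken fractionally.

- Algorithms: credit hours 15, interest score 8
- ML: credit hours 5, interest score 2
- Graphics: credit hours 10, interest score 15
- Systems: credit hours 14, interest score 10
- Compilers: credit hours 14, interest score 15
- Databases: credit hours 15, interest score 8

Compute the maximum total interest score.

This is a 0-1 knapsack instance.
Allowing fractional choices, the relaxed optimum would be about 41.1, but courses are indivisible.
Graphics + Systems + Compilers: credit hours 10 + 14 + 14 = 38 ≤ 40, interest score 15 + 10 + 15 = 40.
Algorithms + Graphics + Compilers: credit hours 15 + 10 + 14 = 39 ≤ 40, interest score 8 + 15 + 15 = 38.
Best is Graphics, Systems, and Compilers with total interest score 40.

40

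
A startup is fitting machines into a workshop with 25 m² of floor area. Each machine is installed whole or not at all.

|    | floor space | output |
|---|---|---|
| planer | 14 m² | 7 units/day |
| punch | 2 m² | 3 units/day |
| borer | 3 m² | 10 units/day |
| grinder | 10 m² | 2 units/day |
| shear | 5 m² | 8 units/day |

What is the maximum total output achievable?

Take planer, punch, borer, and shear: floor space 14 + 2 + 3 + 5 = 24 ≤ 25, output 7 + 3 + 10 + 8 = 28.
No other feasible combination does better.

28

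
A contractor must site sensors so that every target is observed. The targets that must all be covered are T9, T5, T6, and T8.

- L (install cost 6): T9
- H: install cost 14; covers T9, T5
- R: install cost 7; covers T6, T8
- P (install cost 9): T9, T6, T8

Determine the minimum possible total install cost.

The greedy cost-per-new-target heuristic would pick P and H for 23, but a cheaper cover exists.
Choose H and R: together they cover T9, T5, T6, T8 — every target.
Total install cost: 14 + 7 = 21.
No cover costs less than 21.

21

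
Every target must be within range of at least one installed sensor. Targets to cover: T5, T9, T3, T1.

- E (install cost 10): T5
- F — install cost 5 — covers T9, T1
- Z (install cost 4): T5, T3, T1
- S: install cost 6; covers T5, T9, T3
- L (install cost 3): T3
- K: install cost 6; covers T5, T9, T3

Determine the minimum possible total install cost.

Choose F and Z: together they cover T5, T9, T3, T1 — every target.
Total install cost: 5 + 4 = 9.
No cover costs less than 9.

9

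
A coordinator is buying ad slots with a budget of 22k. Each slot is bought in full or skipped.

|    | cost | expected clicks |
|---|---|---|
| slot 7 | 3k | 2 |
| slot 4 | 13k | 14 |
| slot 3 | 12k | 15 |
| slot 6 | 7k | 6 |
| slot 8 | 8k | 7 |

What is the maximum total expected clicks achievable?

slot 3 + slot 6: cost 12 + 7 = 19 ≤ 22, expected clicks 15 + 6 = 21.
slot 3 + slot 8: cost 12 + 8 = 20 ≤ 22, expected clicks 15 + 7 = 22.
slot 7 + slot 3 + slot 6: cost 3 + 12 + 7 = 22 ≤ 22, expected clicks 2 + 15 + 6 = 23.
Best is slot 7, slot 3, and slot 6 with total expected clicks 23.

23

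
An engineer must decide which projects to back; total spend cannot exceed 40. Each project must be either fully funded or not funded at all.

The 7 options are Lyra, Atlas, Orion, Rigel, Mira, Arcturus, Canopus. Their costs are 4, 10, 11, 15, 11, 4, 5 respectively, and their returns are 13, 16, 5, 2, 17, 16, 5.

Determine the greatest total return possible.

Treat it as a binary knapsack problem.
Take Lyra, Atlas, Mira, Arcturus, and Canopus: cost 4 + 10 + 11 + 4 + 5 = 34 ≤ 40, return 13 + 16 + 17 + 16 + 5 = 67.
No feasible combination exceeds this.

67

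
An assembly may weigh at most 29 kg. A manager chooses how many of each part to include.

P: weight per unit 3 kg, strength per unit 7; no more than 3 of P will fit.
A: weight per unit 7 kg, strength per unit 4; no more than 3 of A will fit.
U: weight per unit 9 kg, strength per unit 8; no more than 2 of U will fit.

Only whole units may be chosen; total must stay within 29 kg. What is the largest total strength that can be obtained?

P has the best ratio (7/3); taking only P gives at most 3×7 = 21 (stopped by the supply cap of 3).
Mixing does better — 3×P and 2×U: weight 27 ≤ 29, strength 3·7 + 2·8 = 37.

37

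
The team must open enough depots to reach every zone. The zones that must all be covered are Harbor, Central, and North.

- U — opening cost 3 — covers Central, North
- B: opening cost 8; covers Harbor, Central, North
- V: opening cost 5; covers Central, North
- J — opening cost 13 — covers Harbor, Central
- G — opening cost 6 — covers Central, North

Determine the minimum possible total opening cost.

The greedy cost-per-new-zone heuristic would pick U and B for 11, but a cheaper cover exists.
B alone covers Harbor, Central, North — every zone.
Total opening cost: 8.
No cover costs less than 8.

8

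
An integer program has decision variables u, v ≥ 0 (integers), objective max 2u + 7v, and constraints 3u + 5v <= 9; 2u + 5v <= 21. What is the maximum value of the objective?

Relaxing integrality, the LP optimum is 12.60 at (u,v) = (0, 1.8), which is not an integer point.
(u,v)=(1,1) is feasible, giving 9.
(u,v)=(0,1) is feasible, giving 7.
(u,v)=(2,0) is feasible, giving 4.
The best lattice point is (1,1), giving 9.

9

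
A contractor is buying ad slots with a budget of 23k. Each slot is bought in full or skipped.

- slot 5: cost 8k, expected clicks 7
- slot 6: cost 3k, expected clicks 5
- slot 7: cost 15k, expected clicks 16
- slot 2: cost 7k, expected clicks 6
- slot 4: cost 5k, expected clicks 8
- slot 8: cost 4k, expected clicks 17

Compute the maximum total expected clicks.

slot 6 + slot 7 + slot 8: cost 3 + 15 + 4 = 22 ≤ 23, expected clicks 5 + 16 + 17 = 38.
slot 5 + slot 6 + slot 4 + slot 8: cost 8 + 3 + 5 + 4 = 20 ≤ 23, expected clicks 7 + 5 + 8 + 17 = 37.
Best is slot 6, slot 7, and slot 8 with total expected clicks 38.

38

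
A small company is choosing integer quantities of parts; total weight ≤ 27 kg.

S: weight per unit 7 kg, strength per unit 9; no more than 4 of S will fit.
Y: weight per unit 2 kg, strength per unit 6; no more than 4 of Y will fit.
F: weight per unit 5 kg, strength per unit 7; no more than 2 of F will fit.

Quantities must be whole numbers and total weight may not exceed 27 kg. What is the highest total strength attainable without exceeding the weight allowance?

This is a bounded integer knapsack.
Y has the best ratio (6/2); taking only Y gives at most 4×6 = 24 (stopped by the supply cap of 4).
Mixing does better — 2×S, 4×Y, and 1×F: weight 27 ≤ 27, strength 2·9 + 4·6 + 1·7 = 49.

49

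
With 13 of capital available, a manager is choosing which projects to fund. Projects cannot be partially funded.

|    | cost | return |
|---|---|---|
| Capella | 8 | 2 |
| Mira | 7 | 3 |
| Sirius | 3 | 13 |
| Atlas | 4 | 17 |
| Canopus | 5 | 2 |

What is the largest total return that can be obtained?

32

Allowing fractional choices, the relaxed optimum would be about 32.6, but projects are indivisible.
Sirius + Atlas + Canopus: cost 3 + 4 + 5 = 12 ≤ 13, return 13 + 17 + 2 = 32.
Sirius + Atlas: cost 3 + 4 = 7 ≤ 13, return 13 + 17 = 30.
Mira + Atlas: cost 7 + 4 = 11 ≤ 13, return 3 + 17 = 20.
Best is Sirius, Atlas, and Canopus with total return 32.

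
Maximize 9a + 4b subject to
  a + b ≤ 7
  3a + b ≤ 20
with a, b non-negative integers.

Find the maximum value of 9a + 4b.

58

(a,b)=(6,1): 1·6+1·1=7≤7, 3·6+1·1=19≤20, objective 58.
(a,b)=(6,0): 1·6+1·0=6≤7, 3·6+1·0=18≤20, objective 54.
(a,b)=(5,2): 1·5+1·2=7≤7, 3·5+1·2=17≤20, objective 53.
The best lattice point is (6,1), giving 58.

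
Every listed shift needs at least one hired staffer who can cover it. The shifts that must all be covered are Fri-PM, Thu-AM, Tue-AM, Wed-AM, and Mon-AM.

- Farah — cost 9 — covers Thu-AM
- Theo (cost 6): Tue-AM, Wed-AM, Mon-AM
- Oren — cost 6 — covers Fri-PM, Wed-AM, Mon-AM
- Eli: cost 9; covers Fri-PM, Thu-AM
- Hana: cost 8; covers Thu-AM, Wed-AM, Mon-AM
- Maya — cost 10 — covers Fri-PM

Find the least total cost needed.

Choose Theo and Eli: together they cover Fri-PM, Thu-AM, Tue-AM, Wed-AM, Mon-AM — every shift.
Total cost: 6 + 9 = 15.

15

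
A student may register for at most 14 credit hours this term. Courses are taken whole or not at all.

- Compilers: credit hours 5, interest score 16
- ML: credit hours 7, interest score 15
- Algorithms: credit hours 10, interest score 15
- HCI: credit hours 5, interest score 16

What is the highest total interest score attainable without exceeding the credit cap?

Allowing fractional choices, the relaxed optimum would be about 40.6, but courses are indivisible.
Compilers + ML: credit hours 5 + 7 = 12 ≤ 14, interest score 16 + 15 = 31.
Compilers + HCI: credit hours 5 + 5 = 10 ≤ 14, interest score 16 + 16 = 32.
Best is Compilers and HCI with total interest score 32.

32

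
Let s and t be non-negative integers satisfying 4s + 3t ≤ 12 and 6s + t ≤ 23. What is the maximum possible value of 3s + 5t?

(s,t)=(0,4) is feasible, giving 20.
(s,t)=(0,3) is feasible, giving 15.
No feasible integer point exceeds 20.

20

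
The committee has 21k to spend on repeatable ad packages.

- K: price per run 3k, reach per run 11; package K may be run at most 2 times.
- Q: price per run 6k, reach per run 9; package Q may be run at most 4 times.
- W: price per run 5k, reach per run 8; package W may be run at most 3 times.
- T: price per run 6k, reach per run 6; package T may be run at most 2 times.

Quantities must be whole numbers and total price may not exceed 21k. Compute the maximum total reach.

46

K has the best ratio (11/3); taking only K gives at most 2×11 = 22 (stopped by the supply cap of 2).
Mixing does better — 2×K and 3×W: price 21 ≤ 21, reach 2·11 + 3·8 = 46.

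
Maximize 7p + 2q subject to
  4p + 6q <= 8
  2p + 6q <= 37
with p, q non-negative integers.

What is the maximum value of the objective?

14

(p,q)=(2,0): 4·2+6·0=8≤8, 2·2+6·0=4≤37, objective 14.
(p,q)=(1,0): 4·1+6·0=4≤8, 2·1+6·0=2≤37, objective 7.
No feasible integer point exceeds 14.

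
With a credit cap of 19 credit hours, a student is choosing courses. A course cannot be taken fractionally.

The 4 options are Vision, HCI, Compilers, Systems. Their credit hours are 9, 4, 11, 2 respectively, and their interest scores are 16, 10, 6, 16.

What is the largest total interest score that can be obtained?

Vision + HCI + Systems: credit hours 9 + 4 + 2 = 15 ≤ 19, interest score 16 + 10 + 16 = 42.
HCI + Compilers + Systems: credit hours 4 + 11 + 2 = 17 ≤ 19, interest score 10 + 6 + 16 = 32.
Vision + Systems: credit hours 9 + 2 = 11 ≤ 19, interest score 16 + 16 = 32.
Best is Vision, HCI, and Systems with total interest score 42.

42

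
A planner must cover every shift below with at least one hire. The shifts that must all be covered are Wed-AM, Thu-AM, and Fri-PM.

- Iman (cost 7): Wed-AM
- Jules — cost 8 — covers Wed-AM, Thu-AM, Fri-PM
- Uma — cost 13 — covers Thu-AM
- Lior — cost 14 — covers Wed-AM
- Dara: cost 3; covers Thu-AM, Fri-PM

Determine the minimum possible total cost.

8

This is a weighted set-cover instance.
The greedy cost-per-new-shift heuristic would pick Dara and Iman for 10, but a cheaper cover exists.
Jules alone covers Wed-AM, Thu-AM, Fri-PM — every shift.
Total cost: 8.
No cover costs less than 8.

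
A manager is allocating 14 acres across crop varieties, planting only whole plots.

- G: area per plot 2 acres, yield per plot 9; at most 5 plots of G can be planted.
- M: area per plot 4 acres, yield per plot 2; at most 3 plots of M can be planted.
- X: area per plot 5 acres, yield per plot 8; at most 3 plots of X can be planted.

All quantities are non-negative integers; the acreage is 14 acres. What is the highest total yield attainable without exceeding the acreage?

47

5×G: area 10 ≤ 14, yield 5·9 = 45.
5×G and 1×M: area 14 ≤ 14, yield 5·9 + 1·2 = 47.
Best is 47.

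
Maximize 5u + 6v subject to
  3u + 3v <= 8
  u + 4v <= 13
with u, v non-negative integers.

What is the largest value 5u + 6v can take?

Relaxing integrality, the LP optimum is 16.00 at (u,v) = (0, 2.67), which is not an integer point.
(u,v)=(0,2): 3·0+3·2=6≤8, 1·0+4·2=8≤13, objective 12.
(u,v)=(1,1): 3·1+3·1=6≤8, 1·1+4·1=5≤13, objective 11.
(u,v)=(0,1): 3·0+3·1=3≤8, 1·0+4·1=4≤13, objective 6.
The best lattice point is (0,2), giving 12.

12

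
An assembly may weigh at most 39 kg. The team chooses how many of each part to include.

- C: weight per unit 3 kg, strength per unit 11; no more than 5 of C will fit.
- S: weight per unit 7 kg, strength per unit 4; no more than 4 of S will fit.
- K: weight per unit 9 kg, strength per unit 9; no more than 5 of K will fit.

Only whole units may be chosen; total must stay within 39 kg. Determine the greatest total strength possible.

C has the best ratio (11/3); taking only C gives at most 5×11 = 55 (stopped by the supply cap of 5).
Mixing does better — 5×C and 2×K: weight 33 ≤ 39, strength 5·11 + 2·9 = 73.

73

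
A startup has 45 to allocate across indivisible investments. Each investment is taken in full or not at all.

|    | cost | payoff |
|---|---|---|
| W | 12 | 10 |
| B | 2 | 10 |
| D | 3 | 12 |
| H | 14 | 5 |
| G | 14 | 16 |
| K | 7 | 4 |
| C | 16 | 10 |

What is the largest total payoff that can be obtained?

Allowing fractional choices, the relaxed optimum would be about 56.8, but investments are indivisible.
W + B + D + H + G: cost 12 + 2 + 3 + 14 + 14 = 45 ≤ 45, payoff 10 + 10 + 12 + 5 + 16 = 53.
W + B + D + G + K: cost 12 + 2 + 3 + 14 + 7 = 38 ≤ 45, payoff 10 + 10 + 12 + 16 + 4 = 52.
Best is W, B, D, H, and G with total payoff 53.

53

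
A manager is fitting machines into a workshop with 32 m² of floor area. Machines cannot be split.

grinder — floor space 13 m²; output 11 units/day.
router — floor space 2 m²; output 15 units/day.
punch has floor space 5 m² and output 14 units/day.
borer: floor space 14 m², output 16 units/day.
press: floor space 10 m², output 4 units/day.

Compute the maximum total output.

49

This is an integer program with binary decision variables.
Allowing fractional choices, the relaxed optimum would be about 54.3, but machines are indivisible.
router + punch + borer: floor space 2 + 5 + 14 = 21 ≤ 32, output 15 + 14 + 16 = 45.
router + punch + borer + press: floor space 2 + 5 + 14 + 10 = 31 ≤ 32, output 15 + 14 + 16 + 4 = 49.
grinder + router + punch + press: floor space 13 + 2 + 5 + 10 = 30 ≤ 32, output 11 + 15 + 14 + 4 = 44.
Best is router, punch, borer, and press with total output 49.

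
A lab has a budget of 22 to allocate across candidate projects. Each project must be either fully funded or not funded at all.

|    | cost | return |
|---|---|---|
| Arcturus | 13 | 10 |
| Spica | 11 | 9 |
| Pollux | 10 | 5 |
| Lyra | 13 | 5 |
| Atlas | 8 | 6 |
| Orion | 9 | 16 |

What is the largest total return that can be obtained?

26

Take Arcturus and Orion: cost 13 + 9 = 22 ≤ 22, return 10 + 16 = 26.
No other feasible combination does better.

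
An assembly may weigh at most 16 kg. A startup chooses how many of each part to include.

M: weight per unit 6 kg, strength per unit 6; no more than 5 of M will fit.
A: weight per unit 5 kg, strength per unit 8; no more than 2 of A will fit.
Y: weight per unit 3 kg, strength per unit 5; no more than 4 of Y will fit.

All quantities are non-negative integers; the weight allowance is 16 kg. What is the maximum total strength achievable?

2×A and 2×Y: weight 16 ≤ 16, strength 2·8 + 2·5 = 26.
1×A and 3×Y: weight 14 ≤ 16, strength 1·8 + 3·5 = 23.
Best is 26.

26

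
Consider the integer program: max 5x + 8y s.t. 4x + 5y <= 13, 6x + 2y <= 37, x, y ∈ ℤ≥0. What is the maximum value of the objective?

18

(x,y)=(2,1): 4·2+5·1=13≤13, 6·2+2·1=14≤37, objective 18.
(x,y)=(0,2): 4·0+5·2=10≤13, 6·0+2·2=4≤37, objective 16.
(x,y)=(3,0): 4·3+5·0=12≤13, 6·3+2·0=18≤37, objective 15.
No feasible integer point exceeds 18.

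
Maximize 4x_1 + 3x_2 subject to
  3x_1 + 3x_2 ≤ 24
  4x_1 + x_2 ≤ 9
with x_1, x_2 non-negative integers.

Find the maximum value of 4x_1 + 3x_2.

24

(x_1,x_2)=(0,8): 3·0+3·8=24≤24, 4·0+1·8=8≤9, objective 24.
(x_1,x_2)=(0,7): 3·0+3·7=21≤24, 4·0+1·7=7≤9, objective 21.
(x_1,x_2)=(0,6): 3·0+3·6=18≤24, 4·0+1·6=6≤9, objective 18.
No feasible integer point exceeds 24.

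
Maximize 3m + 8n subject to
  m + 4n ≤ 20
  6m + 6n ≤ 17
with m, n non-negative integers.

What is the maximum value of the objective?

16

(m,n)=(0,2) is feasible, giving 16.
(m,n)=(1,1) is feasible, giving 11.
The best lattice point is (0,2), giving 16.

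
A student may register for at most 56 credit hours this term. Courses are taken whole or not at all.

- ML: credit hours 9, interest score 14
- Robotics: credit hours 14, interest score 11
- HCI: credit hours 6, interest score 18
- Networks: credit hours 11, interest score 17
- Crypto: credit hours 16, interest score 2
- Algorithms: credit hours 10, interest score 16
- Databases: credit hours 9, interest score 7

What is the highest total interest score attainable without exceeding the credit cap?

76

Allowing fractional choices, the relaxed optimum would be about 80.7, but courses are indivisible.
ML + Robotics + HCI + Networks + Algorithms: credit hours 9 + 14 + 6 + 11 + 10 = 50 ≤ 56, interest score 14 + 11 + 18 + 17 + 16 = 76.
ML + HCI + Networks + Algorithms + Databases: credit hours 9 + 6 + 11 + 10 + 9 = 45 ≤ 56, interest score 14 + 18 + 17 + 16 + 7 = 72.
Best is ML, Robotics, HCI, Networks, and Algorithms with total interest score 76.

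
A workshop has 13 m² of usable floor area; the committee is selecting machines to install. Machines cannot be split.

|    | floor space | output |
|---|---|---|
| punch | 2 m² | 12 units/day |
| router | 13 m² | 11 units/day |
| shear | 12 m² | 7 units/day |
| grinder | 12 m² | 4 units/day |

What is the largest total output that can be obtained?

12

Allowing fractional choices, the relaxed optimum would be about 21.3, but machines are indivisible.
shear: floor space 12 ≤ 13, output 7.
punch: floor space 2 ≤ 13, output 12.
router: floor space 13 ≤ 13, output 11.
Best is punch with total output 12.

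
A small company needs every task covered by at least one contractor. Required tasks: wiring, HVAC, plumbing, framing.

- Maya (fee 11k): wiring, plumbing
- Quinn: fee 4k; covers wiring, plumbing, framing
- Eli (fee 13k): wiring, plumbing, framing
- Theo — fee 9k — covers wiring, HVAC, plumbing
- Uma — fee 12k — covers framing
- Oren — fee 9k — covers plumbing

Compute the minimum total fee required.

Choose Quinn and Theo: together they cover wiring, HVAC, plumbing, framing — every task.
Total fee: 4 + 9 = 13.

13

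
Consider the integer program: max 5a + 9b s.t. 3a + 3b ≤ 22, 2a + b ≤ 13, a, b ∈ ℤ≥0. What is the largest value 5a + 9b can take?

63

(a,b)=(0,7): 3·0+3·7=21≤22, 2·0+1·7=7≤13, objective 63.
(a,b)=(1,6): 3·1+3·6=21≤22, 2·1+1·6=8≤13, objective 59.
(a,b)=(0,6): 3·0+3·6=18≤22, 2·0+1·6=6≤13, objective 54.
Maximum is 63 at (a,b)=(0,7).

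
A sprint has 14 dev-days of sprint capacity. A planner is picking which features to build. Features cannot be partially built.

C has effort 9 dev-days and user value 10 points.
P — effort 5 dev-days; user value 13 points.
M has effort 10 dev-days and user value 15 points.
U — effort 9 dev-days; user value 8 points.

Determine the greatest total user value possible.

23

C + P: effort 9 + 5 = 14 ≤ 14, user value 10 + 13 = 23.
M: effort 10 ≤ 14, user value 15.
P + U: effort 5 + 9 = 14 ≤ 14, user value 13 + 8 = 21.
Best is C and P with total user value 23.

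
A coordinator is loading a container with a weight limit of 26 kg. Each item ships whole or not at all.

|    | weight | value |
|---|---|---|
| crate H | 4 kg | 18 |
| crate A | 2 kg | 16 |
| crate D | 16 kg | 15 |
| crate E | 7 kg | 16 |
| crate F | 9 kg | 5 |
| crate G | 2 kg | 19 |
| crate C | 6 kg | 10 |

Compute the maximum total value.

Take crate H, crate A, crate E, crate G, and crate C: weight 4 + 2 + 7 + 2 + 6 = 21 ≤ 26, value 18 + 16 + 16 + 19 + 10 = 79.
No other feasible combination does better.

79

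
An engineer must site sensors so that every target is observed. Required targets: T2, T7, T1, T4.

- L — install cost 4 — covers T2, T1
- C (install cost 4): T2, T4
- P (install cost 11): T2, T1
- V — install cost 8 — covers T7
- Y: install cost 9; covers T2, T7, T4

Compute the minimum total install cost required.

13

This is an integer covering problem.
The greedy cost-per-new-target heuristic would pick L, C, and V for 16, but a cheaper cover exists.
Choose L and Y: together they cover T2, T7, T1, T4 — every target.
Total install cost: 4 + 9 = 13.
No cover costs less than 13.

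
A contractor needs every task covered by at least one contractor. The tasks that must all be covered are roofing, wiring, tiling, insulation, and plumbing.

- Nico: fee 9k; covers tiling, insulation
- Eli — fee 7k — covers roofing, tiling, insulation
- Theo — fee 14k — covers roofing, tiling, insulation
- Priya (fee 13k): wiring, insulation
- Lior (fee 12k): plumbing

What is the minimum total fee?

32

Choose Eli, Priya, and Lior: together they cover roofing, wiring, tiling, insulation, plumbing — every task.
Total fee: 7 + 13 + 12 = 32.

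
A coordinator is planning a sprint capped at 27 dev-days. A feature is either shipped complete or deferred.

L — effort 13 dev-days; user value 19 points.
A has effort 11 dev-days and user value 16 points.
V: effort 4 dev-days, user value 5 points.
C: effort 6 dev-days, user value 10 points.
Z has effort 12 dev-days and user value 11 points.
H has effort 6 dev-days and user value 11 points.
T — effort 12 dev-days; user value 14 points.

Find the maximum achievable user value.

Allowing fractional choices, the relaxed optimum would be about 42.9, but features are indivisible.
L + C + H: effort 13 + 6 + 6 = 25 ≤ 27, user value 19 + 10 + 11 = 40.
A + V + C + H: effort 11 + 4 + 6 + 6 = 27 ≤ 27, user value 16 + 5 + 10 + 11 = 42.
A + C + H: effort 11 + 6 + 6 = 23 ≤ 27, user value 16 + 10 + 11 = 37.
Best is A, V, C, and H with total user value 42.

42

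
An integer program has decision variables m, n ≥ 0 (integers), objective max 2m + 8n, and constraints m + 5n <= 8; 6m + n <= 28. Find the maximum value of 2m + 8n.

14

The continuous relaxation peaks at (4.55, 0.69) with value 14.62; rounding to a feasible lattice point costs some objective.
(m,n)=(3,1): 1·3+5·1=8≤8, 6·3+1·1=19≤28, objective 14.
(m,n)=(2,1): 1·2+5·1=7≤8, 6·2+1·1=13≤28, objective 12.
(m,n)=(4,0): 1·4+5·0=4≤8, 6·4+1·0=24≤28, objective 8.
Maximum is 14 at (m,n)=(3,1).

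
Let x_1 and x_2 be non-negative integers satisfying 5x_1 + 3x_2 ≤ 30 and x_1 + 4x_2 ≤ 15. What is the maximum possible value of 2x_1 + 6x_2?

24

(x_1,x_2)=(3,3): 5·3+3·3=24≤30, 1·3+4·3=15≤15, objective 24.
(x_1,x_2)=(2,3): 5·2+3·3=19≤30, 1·2+4·3=14≤15, objective 22.
(x_1,x_2)=(4,2): 5·4+3·2=26≤30, 1·4+4·2=12≤15, objective 20.
(x_1,x_2)=(3,2): 5·3+3·2=21≤30, 1·3+4·2=11≤15, objective 18.
The best lattice point is (3,3), giving 24.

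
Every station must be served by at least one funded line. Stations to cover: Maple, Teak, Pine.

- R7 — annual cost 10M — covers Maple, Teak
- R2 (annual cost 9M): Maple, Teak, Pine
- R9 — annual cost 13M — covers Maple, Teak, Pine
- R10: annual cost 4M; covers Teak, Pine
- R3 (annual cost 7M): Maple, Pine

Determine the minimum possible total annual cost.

The greedy cost-per-new-station heuristic would pick R10 and R3 for 11, but a cheaper cover exists.
R2 alone covers Maple, Teak, Pine — every station.
Total annual cost: 9.
No cover costs less than 9.

9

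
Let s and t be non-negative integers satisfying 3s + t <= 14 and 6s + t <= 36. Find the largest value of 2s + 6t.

84

(s,t)=(0,14): 3·0+1·14=14≤14, 6·0+1·14=14≤36, objective 84.
(s,t)=(0,13): 3·0+1·13=13≤14, 6·0+1·13=13≤36, objective 78.
Maximum is 84 at (s,t)=(0,14).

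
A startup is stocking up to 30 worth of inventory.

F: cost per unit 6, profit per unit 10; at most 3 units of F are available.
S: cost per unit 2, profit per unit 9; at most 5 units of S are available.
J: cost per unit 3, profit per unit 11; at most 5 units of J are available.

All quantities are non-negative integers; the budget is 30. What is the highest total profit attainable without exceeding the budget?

5×S and 5×J: cost 25 ≤ 30, profit 5·9 + 5·11 = 100.
1×F, 4×S, and 5×J: cost 29 ≤ 30, profit 1·10 + 4·9 + 5·11 = 101.
Best is 101.

101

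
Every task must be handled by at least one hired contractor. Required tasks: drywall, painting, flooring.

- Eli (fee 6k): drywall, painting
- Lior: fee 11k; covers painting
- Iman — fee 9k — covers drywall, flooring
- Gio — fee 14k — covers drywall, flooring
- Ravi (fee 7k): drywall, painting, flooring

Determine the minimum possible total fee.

Ravi alone covers drywall, painting, flooring — every task.
Total fee: 7.

7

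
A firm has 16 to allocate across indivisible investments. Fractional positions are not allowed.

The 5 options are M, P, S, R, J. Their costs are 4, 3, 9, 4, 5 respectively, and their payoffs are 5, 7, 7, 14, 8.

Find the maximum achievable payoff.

34

This is an integer program with binary decision variables.
P + S + R: cost 3 + 9 + 4 = 16 ≤ 16, payoff 7 + 7 + 14 = 28.
M + P + R + J: cost 4 + 3 + 4 + 5 = 16 ≤ 16, payoff 5 + 7 + 14 + 8 = 34.
P + R + J: cost 3 + 4 + 5 = 12 ≤ 16, payoff 7 + 14 + 8 = 29.
Best is M, P, R, and J with total payoff 34.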